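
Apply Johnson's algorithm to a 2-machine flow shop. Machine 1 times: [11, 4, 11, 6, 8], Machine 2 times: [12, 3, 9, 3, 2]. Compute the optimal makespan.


Apply Johnson's rule:
  Group 1 (a <= b): [(1, 11, 12)]
  Group 2 (a > b): [(3, 11, 9), (2, 4, 3), (4, 6, 3), (5, 8, 2)]
Optimal job order: [1, 3, 2, 4, 5]
Schedule:
  Job 1: M1 done at 11, M2 done at 23
  Job 3: M1 done at 22, M2 done at 32
  Job 2: M1 done at 26, M2 done at 35
  Job 4: M1 done at 32, M2 done at 38
  Job 5: M1 done at 40, M2 done at 42
Makespan = 42

42


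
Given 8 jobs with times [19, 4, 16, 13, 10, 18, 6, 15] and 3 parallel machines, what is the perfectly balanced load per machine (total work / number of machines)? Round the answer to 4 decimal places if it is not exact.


Total processing time = 19 + 4 + 16 + 13 + 10 + 18 + 6 + 15 = 101
Number of machines = 3
Ideal balanced load = 101 / 3 = 33.6667

33.6667


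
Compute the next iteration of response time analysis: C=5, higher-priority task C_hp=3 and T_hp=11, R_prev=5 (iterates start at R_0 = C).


R_next = C + ceil(R_prev / T_hp) * C_hp
ceil(5 / 11) = ceil(0.4545) = 1
Interference = 1 * 3 = 3
R_next = 5 + 3 = 8

8


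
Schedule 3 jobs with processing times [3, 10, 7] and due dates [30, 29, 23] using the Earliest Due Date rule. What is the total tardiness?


Sort by due date (EDD order): [(7, 23), (10, 29), (3, 30)]
Compute completion times and tardiness:
  Job 1: p=7, d=23, C=7, tardiness=max(0,7-23)=0
  Job 2: p=10, d=29, C=17, tardiness=max(0,17-29)=0
  Job 3: p=3, d=30, C=20, tardiness=max(0,20-30)=0
Total tardiness = 0

0


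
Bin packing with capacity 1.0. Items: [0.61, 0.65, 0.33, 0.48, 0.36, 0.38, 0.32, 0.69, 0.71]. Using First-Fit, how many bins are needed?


Place items sequentially using First-Fit:
  Item 0.61 -> new Bin 1
  Item 0.65 -> new Bin 2
  Item 0.33 -> Bin 1 (now 0.94)
  Item 0.48 -> new Bin 3
  Item 0.36 -> Bin 3 (now 0.84)
  Item 0.38 -> new Bin 4
  Item 0.32 -> Bin 2 (now 0.97)
  Item 0.69 -> new Bin 5
  Item 0.71 -> new Bin 6
Total bins used = 6

6


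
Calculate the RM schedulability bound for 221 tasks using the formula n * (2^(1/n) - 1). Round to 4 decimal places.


Compute 2^(1/221) = 1.0031413363
Subtract 1: 1.0031413363 - 1 = 0.0031413363
Multiply by n: 221 * 0.0031413363 = 0.6942353223
Round to 4 dp: 0.6942

0.6942


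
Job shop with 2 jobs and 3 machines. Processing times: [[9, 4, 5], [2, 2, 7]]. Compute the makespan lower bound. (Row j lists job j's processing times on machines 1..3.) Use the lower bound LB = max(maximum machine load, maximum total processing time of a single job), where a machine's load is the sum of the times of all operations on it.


Machine loads:
  Machine 1: 9 + 2 = 11
  Machine 2: 4 + 2 = 6
  Machine 3: 5 + 7 = 12
Max machine load = 12
Job totals:
  Job 1: 18
  Job 2: 11
Max job total = 18
Lower bound = max(12, 18) = 18

18


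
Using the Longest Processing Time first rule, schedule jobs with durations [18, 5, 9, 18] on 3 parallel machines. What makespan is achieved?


Sort jobs in decreasing order (LPT): [18, 18, 9, 5]
Assign each job to the least loaded machine:
  Machine 1: jobs [18], load = 18
  Machine 2: jobs [18], load = 18
  Machine 3: jobs [9, 5], load = 14
Makespan = max load = 18

18


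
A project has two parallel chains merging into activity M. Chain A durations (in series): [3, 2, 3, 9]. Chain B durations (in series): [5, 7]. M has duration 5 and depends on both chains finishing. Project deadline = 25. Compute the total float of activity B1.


Forward pass: ES(B1) = sum of predecessors on chain B = 0
EF = ES + duration = 0 + 5 = 5
Backward pass: LF(M) = deadline = 25; LS(M) = 25 - 5 = 20
LF(B1) = LS(M) - sum(successors on chain B) = 20 - 7 = 13
LS = LF - duration = 13 - 5 = 8
Total float = LS - ES = 8 - 0 = 8

8


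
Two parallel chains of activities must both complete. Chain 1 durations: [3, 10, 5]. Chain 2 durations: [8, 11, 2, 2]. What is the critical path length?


Path A total = 3 + 10 + 5 = 18
Path B total = 8 + 11 + 2 + 2 = 23
Critical path = longest path = max(18, 23) = 23

23


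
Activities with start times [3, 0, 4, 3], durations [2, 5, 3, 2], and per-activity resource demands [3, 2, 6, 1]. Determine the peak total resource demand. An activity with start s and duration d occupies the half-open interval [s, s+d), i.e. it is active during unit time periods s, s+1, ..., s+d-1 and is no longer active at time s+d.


Each activity i is active on [start_i, start_i + duration_i).
Compute total resource usage per time slot:
  t=0: active resources = [2], total = 2
  t=1: active resources = [2], total = 2
  t=2: active resources = [2], total = 2
  t=3: active resources = [3, 2, 1], total = 6
  t=4: active resources = [3, 2, 6, 1], total = 12
  t=5: active resources = [6], total = 6
  t=6: active resources = [6], total = 6
Peak resource demand = 12

12


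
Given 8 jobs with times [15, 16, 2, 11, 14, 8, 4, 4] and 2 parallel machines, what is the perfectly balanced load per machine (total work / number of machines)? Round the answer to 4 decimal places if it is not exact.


Total processing time = 15 + 16 + 2 + 11 + 14 + 8 + 4 + 4 = 74
Number of machines = 2
Ideal balanced load = 74 / 2 = 37.0

37.0


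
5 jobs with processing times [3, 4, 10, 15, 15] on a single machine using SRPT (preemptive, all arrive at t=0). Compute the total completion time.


Since all jobs arrive at t=0, SRPT equals SPT ordering.
SPT order: [3, 4, 10, 15, 15]
Completion times:
  Job 1: p=3, C=3
  Job 2: p=4, C=7
  Job 3: p=10, C=17
  Job 4: p=15, C=32
  Job 5: p=15, C=47
Total completion time = 3 + 7 + 17 + 32 + 47 = 106

106


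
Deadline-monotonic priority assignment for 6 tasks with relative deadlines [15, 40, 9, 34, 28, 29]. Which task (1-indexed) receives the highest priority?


Sort tasks by relative deadline (ascending):
  Task 3: deadline = 9
  Task 1: deadline = 15
  Task 5: deadline = 28
  Task 6: deadline = 29
  Task 4: deadline = 34
  Task 2: deadline = 40
Priority order (highest first): [3, 1, 5, 6, 4, 2]
Highest priority task = 3

3


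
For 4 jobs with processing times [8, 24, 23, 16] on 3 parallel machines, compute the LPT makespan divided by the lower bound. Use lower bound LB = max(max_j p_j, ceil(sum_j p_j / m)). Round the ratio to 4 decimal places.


LPT order: [24, 23, 16, 8]
Machine loads after assignment: [24, 23, 24]
LPT makespan = 24
Lower bound = max(max_job, ceil(total/3)) = max(24, 24) = 24
Ratio = 24 / 24 = 1.0

1.0


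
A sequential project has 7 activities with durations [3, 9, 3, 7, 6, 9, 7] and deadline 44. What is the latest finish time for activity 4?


LF(activity 4) = deadline - sum of successor durations
Successors: activities 5 through 7 with durations [6, 9, 7]
Sum of successor durations = 22
LF = 44 - 22 = 22

22


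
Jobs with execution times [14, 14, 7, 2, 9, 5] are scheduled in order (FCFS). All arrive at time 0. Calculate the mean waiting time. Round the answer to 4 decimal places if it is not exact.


FCFS order (as given): [14, 14, 7, 2, 9, 5]
Waiting times:
  Job 1: wait = 0
  Job 2: wait = 14
  Job 3: wait = 28
  Job 4: wait = 35
  Job 5: wait = 37
  Job 6: wait = 46
Sum of waiting times = 160
Average waiting time = 160/6 = 26.6667

26.6667


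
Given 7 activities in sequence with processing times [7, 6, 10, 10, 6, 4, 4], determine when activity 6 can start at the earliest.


Activity 6 starts after activities 1 through 5 complete.
Predecessor durations: [7, 6, 10, 10, 6]
ES = 7 + 6 + 10 + 10 + 6 = 39

39


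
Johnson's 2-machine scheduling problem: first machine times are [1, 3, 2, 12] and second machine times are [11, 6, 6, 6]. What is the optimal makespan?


Apply Johnson's rule:
  Group 1 (a <= b): [(1, 1, 11), (3, 2, 6), (2, 3, 6)]
  Group 2 (a > b): [(4, 12, 6)]
Optimal job order: [1, 3, 2, 4]
Schedule:
  Job 1: M1 done at 1, M2 done at 12
  Job 3: M1 done at 3, M2 done at 18
  Job 2: M1 done at 6, M2 done at 24
  Job 4: M1 done at 18, M2 done at 30
Makespan = 30

30


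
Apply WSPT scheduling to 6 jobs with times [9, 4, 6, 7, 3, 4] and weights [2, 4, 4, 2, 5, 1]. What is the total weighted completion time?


Compute p/w ratios and sort ascending (WSPT): [(3, 5), (4, 4), (6, 4), (7, 2), (4, 1), (9, 2)]
Compute weighted completion times:
  Job (p=3,w=5): C=3, w*C=5*3=15
  Job (p=4,w=4): C=7, w*C=4*7=28
  Job (p=6,w=4): C=13, w*C=4*13=52
  Job (p=7,w=2): C=20, w*C=2*20=40
  Job (p=4,w=1): C=24, w*C=1*24=24
  Job (p=9,w=2): C=33, w*C=2*33=66
Total weighted completion time = 225

225


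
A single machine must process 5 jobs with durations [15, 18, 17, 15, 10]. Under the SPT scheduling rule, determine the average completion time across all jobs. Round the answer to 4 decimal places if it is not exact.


Sort jobs by processing time (SPT order): [10, 15, 15, 17, 18]
Compute completion times sequentially:
  Job 1: processing = 10, completes at 10
  Job 2: processing = 15, completes at 25
  Job 3: processing = 15, completes at 40
  Job 4: processing = 17, completes at 57
  Job 5: processing = 18, completes at 75
Sum of completion times = 207
Average completion time = 207/5 = 41.4

41.4


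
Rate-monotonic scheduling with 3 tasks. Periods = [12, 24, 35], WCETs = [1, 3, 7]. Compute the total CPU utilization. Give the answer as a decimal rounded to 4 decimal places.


Compute individual utilizations (exact fractions):
  Task 1: C/T = 1/12 (approx. 0.0833)
  Task 2: C/T = 3/24 = 1/8 (approx. 0.125)
  Task 3: C/T = 7/35 = 1/5 (approx. 0.2)
Total utilization U = 1/12 + 1/8 + 1/5 = 49/120
Rounded to 4 decimal places: U = 0.4083
RM (Liu & Layland) bound for 3 tasks = 0.779763; compare with U = 49/120 (approx. 0.408333)
U <= bound, so schedulable by RM sufficient condition.

0.4083


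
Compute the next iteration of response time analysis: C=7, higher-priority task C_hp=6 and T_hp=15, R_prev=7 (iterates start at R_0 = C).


R_next = C + ceil(R_prev / T_hp) * C_hp
ceil(7 / 15) = ceil(0.4667) = 1
Interference = 1 * 6 = 6
R_next = 7 + 6 = 13

13


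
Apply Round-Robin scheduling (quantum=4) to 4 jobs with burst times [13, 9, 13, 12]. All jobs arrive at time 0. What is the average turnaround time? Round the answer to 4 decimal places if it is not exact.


Time quantum = 4
Execution trace:
  J1 runs 4 units, time = 4
  J2 runs 4 units, time = 8
  J3 runs 4 units, time = 12
  J4 runs 4 units, time = 16
  J1 runs 4 units, time = 20
  J2 runs 4 units, time = 24
  J3 runs 4 units, time = 28
  J4 runs 4 units, time = 32
  J1 runs 4 units, time = 36
  J2 runs 1 units, time = 37
  J3 runs 4 units, time = 41
  J4 runs 4 units, time = 45
  J1 runs 1 units, time = 46
  J3 runs 1 units, time = 47
Finish times: [46, 37, 47, 45]
Average turnaround = 175/4 = 43.75

43.75


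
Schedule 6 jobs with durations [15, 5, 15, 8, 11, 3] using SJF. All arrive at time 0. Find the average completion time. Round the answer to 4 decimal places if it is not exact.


SJF order (ascending): [3, 5, 8, 11, 15, 15]
Completion times:
  Job 1: burst=3, C=3
  Job 2: burst=5, C=8
  Job 3: burst=8, C=16
  Job 4: burst=11, C=27
  Job 5: burst=15, C=42
  Job 6: burst=15, C=57
Average completion = 153/6 = 25.5

25.5


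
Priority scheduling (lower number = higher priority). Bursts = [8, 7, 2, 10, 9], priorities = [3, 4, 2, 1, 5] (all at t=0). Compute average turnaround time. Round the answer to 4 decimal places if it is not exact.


Sort by priority (ascending = highest first):
Order: [(1, 10), (2, 2), (3, 8), (4, 7), (5, 9)]
Completion times:
  Priority 1, burst=10, C=10
  Priority 2, burst=2, C=12
  Priority 3, burst=8, C=20
  Priority 4, burst=7, C=27
  Priority 5, burst=9, C=36
Average turnaround = 105/5 = 21.0

21.0


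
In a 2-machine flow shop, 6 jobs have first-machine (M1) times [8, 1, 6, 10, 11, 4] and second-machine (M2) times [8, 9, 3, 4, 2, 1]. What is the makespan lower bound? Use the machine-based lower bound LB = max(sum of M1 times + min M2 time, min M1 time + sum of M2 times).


LB1 = sum(M1 times) + min(M2 times) = 40 + 1 = 41
LB2 = min(M1 times) + sum(M2 times) = 1 + 27 = 28
Lower bound = max(LB1, LB2) = max(41, 28) = 41

41


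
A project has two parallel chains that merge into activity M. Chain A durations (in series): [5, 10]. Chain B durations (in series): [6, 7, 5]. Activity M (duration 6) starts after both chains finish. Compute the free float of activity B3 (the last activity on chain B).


ES(B3) = sum of predecessors on chain B = 13
EF(B3) = ES + duration = 13 + 5 = 18
Successor of B3 is M. ES(M) = max(sum(A), sum(B)) = max(15, 18) = 18
Free float = ES(successor) - EF(current) = 18 - 18 = 0

0


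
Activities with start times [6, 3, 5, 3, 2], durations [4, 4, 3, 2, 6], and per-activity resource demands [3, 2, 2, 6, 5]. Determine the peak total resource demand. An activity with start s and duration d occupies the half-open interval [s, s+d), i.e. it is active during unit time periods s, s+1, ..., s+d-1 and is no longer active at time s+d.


Each activity i is active on [start_i, start_i + duration_i).
Compute total resource usage per time slot:
  t=0: active resources = [], total = 0
  t=1: active resources = [], total = 0
  t=2: active resources = [5], total = 5
  t=3: active resources = [2, 6, 5], total = 13
  t=4: active resources = [2, 6, 5], total = 13
  t=5: active resources = [2, 2, 5], total = 9
  t=6: active resources = [3, 2, 2, 5], total = 12
  t=7: active resources = [3, 2, 5], total = 10
  t=8: active resources = [3], total = 3
  t=9: active resources = [3], total = 3
Peak resource demand = 13

13


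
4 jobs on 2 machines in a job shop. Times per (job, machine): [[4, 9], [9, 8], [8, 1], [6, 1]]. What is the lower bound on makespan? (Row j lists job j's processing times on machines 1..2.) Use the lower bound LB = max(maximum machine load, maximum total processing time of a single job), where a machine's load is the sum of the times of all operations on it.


Machine loads:
  Machine 1: 4 + 9 + 8 + 6 = 27
  Machine 2: 9 + 8 + 1 + 1 = 19
Max machine load = 27
Job totals:
  Job 1: 13
  Job 2: 17
  Job 3: 9
  Job 4: 7
Max job total = 17
Lower bound = max(27, 17) = 27

27


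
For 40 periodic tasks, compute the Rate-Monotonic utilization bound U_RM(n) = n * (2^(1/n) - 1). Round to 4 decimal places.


Compute 2^(1/40) = 1.0174796921
Subtract 1: 1.0174796921 - 1 = 0.0174796921
Multiply by n: 40 * 0.0174796921 = 0.6991876840
Round to 4 dp: 0.6992

0.6992


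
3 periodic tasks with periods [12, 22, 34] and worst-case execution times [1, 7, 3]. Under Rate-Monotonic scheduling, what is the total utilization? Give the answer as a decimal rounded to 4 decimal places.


Compute individual utilizations (exact fractions):
  Task 1: C/T = 1/12 (approx. 0.0833)
  Task 2: C/T = 7/22 (approx. 0.3182)
  Task 3: C/T = 3/34 (approx. 0.0882)
Total utilization U = 1/12 + 7/22 + 3/34 = 1099/2244
Rounded to 4 decimal places: U = 0.4898
RM (Liu & Layland) bound for 3 tasks = 0.779763; compare with U = 1099/2244 (approx. 0.489750)
U <= bound, so schedulable by RM sufficient condition.

0.4898


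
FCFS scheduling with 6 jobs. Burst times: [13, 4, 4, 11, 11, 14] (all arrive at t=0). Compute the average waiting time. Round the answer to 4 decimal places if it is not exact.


FCFS order (as given): [13, 4, 4, 11, 11, 14]
Waiting times:
  Job 1: wait = 0
  Job 2: wait = 13
  Job 3: wait = 17
  Job 4: wait = 21
  Job 5: wait = 32
  Job 6: wait = 43
Sum of waiting times = 126
Average waiting time = 126/6 = 21.0

21.0


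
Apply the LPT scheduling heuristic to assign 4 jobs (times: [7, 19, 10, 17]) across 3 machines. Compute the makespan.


Sort jobs in decreasing order (LPT): [19, 17, 10, 7]
Assign each job to the least loaded machine:
  Machine 1: jobs [19], load = 19
  Machine 2: jobs [17], load = 17
  Machine 3: jobs [10, 7], load = 17
Makespan = max load = 19

19


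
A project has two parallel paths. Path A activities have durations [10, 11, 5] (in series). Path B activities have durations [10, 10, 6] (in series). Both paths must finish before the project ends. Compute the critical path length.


Path A total = 10 + 11 + 5 = 26
Path B total = 10 + 10 + 6 = 26
Critical path = longest path = max(26, 26) = 26

26


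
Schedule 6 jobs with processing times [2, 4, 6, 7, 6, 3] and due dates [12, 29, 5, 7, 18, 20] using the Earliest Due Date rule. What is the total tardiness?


Sort by due date (EDD order): [(6, 5), (7, 7), (2, 12), (6, 18), (3, 20), (4, 29)]
Compute completion times and tardiness:
  Job 1: p=6, d=5, C=6, tardiness=max(0,6-5)=1
  Job 2: p=7, d=7, C=13, tardiness=max(0,13-7)=6
  Job 3: p=2, d=12, C=15, tardiness=max(0,15-12)=3
  Job 4: p=6, d=18, C=21, tardiness=max(0,21-18)=3
  Job 5: p=3, d=20, C=24, tardiness=max(0,24-20)=4
  Job 6: p=4, d=29, C=28, tardiness=max(0,28-29)=0
Total tardiness = 17

17


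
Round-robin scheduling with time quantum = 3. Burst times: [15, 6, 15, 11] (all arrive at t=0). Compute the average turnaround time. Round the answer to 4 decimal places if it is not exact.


Time quantum = 3
Execution trace:
  J1 runs 3 units, time = 3
  J2 runs 3 units, time = 6
  J3 runs 3 units, time = 9
  J4 runs 3 units, time = 12
  J1 runs 3 units, time = 15
  J2 runs 3 units, time = 18
  J3 runs 3 units, time = 21
  J4 runs 3 units, time = 24
  J1 runs 3 units, time = 27
  J3 runs 3 units, time = 30
  J4 runs 3 units, time = 33
  J1 runs 3 units, time = 36
  J3 runs 3 units, time = 39
  J4 runs 2 units, time = 41
  J1 runs 3 units, time = 44
  J3 runs 3 units, time = 47
Finish times: [44, 18, 47, 41]
Average turnaround = 150/4 = 37.5

37.5


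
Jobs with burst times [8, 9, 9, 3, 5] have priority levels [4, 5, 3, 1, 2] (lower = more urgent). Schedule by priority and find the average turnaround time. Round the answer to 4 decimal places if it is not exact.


Sort by priority (ascending = highest first):
Order: [(1, 3), (2, 5), (3, 9), (4, 8), (5, 9)]
Completion times:
  Priority 1, burst=3, C=3
  Priority 2, burst=5, C=8
  Priority 3, burst=9, C=17
  Priority 4, burst=8, C=25
  Priority 5, burst=9, C=34
Average turnaround = 87/5 = 17.4

17.4


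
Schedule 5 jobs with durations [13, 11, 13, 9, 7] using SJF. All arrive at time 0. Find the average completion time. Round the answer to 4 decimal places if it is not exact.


SJF order (ascending): [7, 9, 11, 13, 13]
Completion times:
  Job 1: burst=7, C=7
  Job 2: burst=9, C=16
  Job 3: burst=11, C=27
  Job 4: burst=13, C=40
  Job 5: burst=13, C=53
Average completion = 143/5 = 28.6

28.6


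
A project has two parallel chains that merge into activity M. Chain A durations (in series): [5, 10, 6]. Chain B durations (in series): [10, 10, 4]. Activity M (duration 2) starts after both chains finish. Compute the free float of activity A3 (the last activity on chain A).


ES(A3) = sum of predecessors on chain A = 15
EF(A3) = ES + duration = 15 + 6 = 21
Successor of A3 is M. ES(M) = max(sum(A), sum(B)) = max(21, 24) = 24
Free float = ES(successor) - EF(current) = 24 - 21 = 3

3


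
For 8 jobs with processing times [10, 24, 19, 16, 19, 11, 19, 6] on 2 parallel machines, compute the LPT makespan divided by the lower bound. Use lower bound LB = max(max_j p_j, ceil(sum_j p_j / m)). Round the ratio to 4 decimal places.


LPT order: [24, 19, 19, 19, 16, 11, 10, 6]
Machine loads after assignment: [64, 60]
LPT makespan = 64
Lower bound = max(max_job, ceil(total/2)) = max(24, 62) = 62
Ratio = 64 / 62 = 1.0323

1.0323


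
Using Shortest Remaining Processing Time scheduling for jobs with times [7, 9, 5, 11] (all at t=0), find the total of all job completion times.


Since all jobs arrive at t=0, SRPT equals SPT ordering.
SPT order: [5, 7, 9, 11]
Completion times:
  Job 1: p=5, C=5
  Job 2: p=7, C=12
  Job 3: p=9, C=21
  Job 4: p=11, C=32
Total completion time = 5 + 12 + 21 + 32 = 70

70


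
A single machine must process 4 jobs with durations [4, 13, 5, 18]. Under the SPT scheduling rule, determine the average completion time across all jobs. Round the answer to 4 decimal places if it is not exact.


Sort jobs by processing time (SPT order): [4, 5, 13, 18]
Compute completion times sequentially:
  Job 1: processing = 4, completes at 4
  Job 2: processing = 5, completes at 9
  Job 3: processing = 13, completes at 22
  Job 4: processing = 18, completes at 40
Sum of completion times = 75
Average completion time = 75/4 = 18.75

18.75


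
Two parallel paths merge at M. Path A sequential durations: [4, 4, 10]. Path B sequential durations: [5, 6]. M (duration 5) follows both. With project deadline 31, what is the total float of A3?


Forward pass: ES(A3) = sum of predecessors on chain A = 8
EF = ES + duration = 8 + 10 = 18
Backward pass: LF(M) = deadline = 31; LS(M) = 31 - 5 = 26
LF(A3) = LS(M) - sum(successors on chain A) = 26 - 0 = 26
LS = LF - duration = 26 - 10 = 16
Total float = LS - ES = 16 - 8 = 8

8


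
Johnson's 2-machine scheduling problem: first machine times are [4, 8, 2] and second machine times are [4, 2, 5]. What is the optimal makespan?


Apply Johnson's rule:
  Group 1 (a <= b): [(3, 2, 5), (1, 4, 4)]
  Group 2 (a > b): [(2, 8, 2)]
Optimal job order: [3, 1, 2]
Schedule:
  Job 3: M1 done at 2, M2 done at 7
  Job 1: M1 done at 6, M2 done at 11
  Job 2: M1 done at 14, M2 done at 16
Makespan = 16

16


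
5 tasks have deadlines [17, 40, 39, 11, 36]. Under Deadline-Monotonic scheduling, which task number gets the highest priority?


Sort tasks by relative deadline (ascending):
  Task 4: deadline = 11
  Task 1: deadline = 17
  Task 5: deadline = 36
  Task 3: deadline = 39
  Task 2: deadline = 40
Priority order (highest first): [4, 1, 5, 3, 2]
Highest priority task = 4

4


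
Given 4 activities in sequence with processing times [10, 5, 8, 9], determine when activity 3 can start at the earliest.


Activity 3 starts after activities 1 through 2 complete.
Predecessor durations: [10, 5]
ES = 10 + 5 = 15

15


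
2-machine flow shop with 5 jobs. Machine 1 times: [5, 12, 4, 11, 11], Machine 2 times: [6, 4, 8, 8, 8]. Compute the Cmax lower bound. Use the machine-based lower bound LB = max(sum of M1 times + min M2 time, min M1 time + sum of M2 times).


LB1 = sum(M1 times) + min(M2 times) = 43 + 4 = 47
LB2 = min(M1 times) + sum(M2 times) = 4 + 34 = 38
Lower bound = max(LB1, LB2) = max(47, 38) = 47

47


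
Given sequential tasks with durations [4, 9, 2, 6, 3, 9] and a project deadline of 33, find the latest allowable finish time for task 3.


LF(activity 3) = deadline - sum of successor durations
Successors: activities 4 through 6 with durations [6, 3, 9]
Sum of successor durations = 18
LF = 33 - 18 = 15

15


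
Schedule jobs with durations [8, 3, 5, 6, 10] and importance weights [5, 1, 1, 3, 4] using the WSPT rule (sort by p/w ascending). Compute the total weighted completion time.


Compute p/w ratios and sort ascending (WSPT): [(8, 5), (6, 3), (10, 4), (3, 1), (5, 1)]
Compute weighted completion times:
  Job (p=8,w=5): C=8, w*C=5*8=40
  Job (p=6,w=3): C=14, w*C=3*14=42
  Job (p=10,w=4): C=24, w*C=4*24=96
  Job (p=3,w=1): C=27, w*C=1*27=27
  Job (p=5,w=1): C=32, w*C=1*32=32
Total weighted completion time = 237

237


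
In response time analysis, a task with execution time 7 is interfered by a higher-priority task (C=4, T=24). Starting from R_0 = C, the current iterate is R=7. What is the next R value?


R_next = C + ceil(R_prev / T_hp) * C_hp
ceil(7 / 24) = ceil(0.2917) = 1
Interference = 1 * 4 = 4
R_next = 7 + 4 = 11

11


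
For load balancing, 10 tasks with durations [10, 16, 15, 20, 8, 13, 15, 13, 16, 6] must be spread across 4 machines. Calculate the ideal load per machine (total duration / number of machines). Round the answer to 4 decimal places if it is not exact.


Total processing time = 10 + 16 + 15 + 20 + 8 + 13 + 15 + 13 + 16 + 6 = 132
Number of machines = 4
Ideal balanced load = 132 / 4 = 33.0

33.0


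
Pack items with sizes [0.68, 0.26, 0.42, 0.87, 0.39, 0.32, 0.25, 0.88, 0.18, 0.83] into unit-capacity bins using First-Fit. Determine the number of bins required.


Place items sequentially using First-Fit:
  Item 0.68 -> new Bin 1
  Item 0.26 -> Bin 1 (now 0.94)
  Item 0.42 -> new Bin 2
  Item 0.87 -> new Bin 3
  Item 0.39 -> Bin 2 (now 0.81)
  Item 0.32 -> new Bin 4
  Item 0.25 -> Bin 4 (now 0.57)
  Item 0.88 -> new Bin 5
  Item 0.18 -> Bin 2 (now 0.99)
  Item 0.83 -> new Bin 6
Total bins used = 6

6


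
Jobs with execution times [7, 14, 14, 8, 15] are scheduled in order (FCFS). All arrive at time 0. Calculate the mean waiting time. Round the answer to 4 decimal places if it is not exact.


FCFS order (as given): [7, 14, 14, 8, 15]
Waiting times:
  Job 1: wait = 0
  Job 2: wait = 7
  Job 3: wait = 21
  Job 4: wait = 35
  Job 5: wait = 43
Sum of waiting times = 106
Average waiting time = 106/5 = 21.2

21.2


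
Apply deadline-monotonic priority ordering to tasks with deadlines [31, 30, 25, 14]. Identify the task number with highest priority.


Sort tasks by relative deadline (ascending):
  Task 4: deadline = 14
  Task 3: deadline = 25
  Task 2: deadline = 30
  Task 1: deadline = 31
Priority order (highest first): [4, 3, 2, 1]
Highest priority task = 4

4


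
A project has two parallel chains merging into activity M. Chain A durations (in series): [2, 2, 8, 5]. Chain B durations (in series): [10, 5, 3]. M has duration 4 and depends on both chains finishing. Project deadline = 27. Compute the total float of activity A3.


Forward pass: ES(A3) = sum of predecessors on chain A = 4
EF = ES + duration = 4 + 8 = 12
Backward pass: LF(M) = deadline = 27; LS(M) = 27 - 4 = 23
LF(A3) = LS(M) - sum(successors on chain A) = 23 - 5 = 18
LS = LF - duration = 18 - 8 = 10
Total float = LS - ES = 10 - 4 = 6

6


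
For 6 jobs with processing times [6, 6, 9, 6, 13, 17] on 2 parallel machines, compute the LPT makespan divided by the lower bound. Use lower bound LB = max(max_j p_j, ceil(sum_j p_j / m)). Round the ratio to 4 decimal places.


LPT order: [17, 13, 9, 6, 6, 6]
Machine loads after assignment: [29, 28]
LPT makespan = 29
Lower bound = max(max_job, ceil(total/2)) = max(17, 29) = 29
Ratio = 29 / 29 = 1.0

1.0


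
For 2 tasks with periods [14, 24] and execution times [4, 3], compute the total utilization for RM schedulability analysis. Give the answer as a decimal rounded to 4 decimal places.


Compute individual utilizations (exact fractions):
  Task 1: C/T = 4/14 = 2/7 (approx. 0.2857)
  Task 2: C/T = 3/24 = 1/8 (approx. 0.125)
Total utilization U = 2/7 + 1/8 = 23/56
Rounded to 4 decimal places: U = 0.4107
RM (Liu & Layland) bound for 2 tasks = 0.828427; compare with U = 23/56 (approx. 0.410714)
U <= bound, so schedulable by RM sufficient condition.

0.4107


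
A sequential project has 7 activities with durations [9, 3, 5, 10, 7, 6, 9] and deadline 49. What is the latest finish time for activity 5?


LF(activity 5) = deadline - sum of successor durations
Successors: activities 6 through 7 with durations [6, 9]
Sum of successor durations = 15
LF = 49 - 15 = 34

34


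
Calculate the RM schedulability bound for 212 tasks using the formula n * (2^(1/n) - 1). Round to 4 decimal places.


Compute 2^(1/212) = 1.0032749130
Subtract 1: 1.0032749130 - 1 = 0.0032749130
Multiply by n: 212 * 0.0032749130 = 0.6942815560
Round to 4 dp: 0.6943

0.6943


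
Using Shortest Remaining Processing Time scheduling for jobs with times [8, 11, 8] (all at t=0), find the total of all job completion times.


Since all jobs arrive at t=0, SRPT equals SPT ordering.
SPT order: [8, 8, 11]
Completion times:
  Job 1: p=8, C=8
  Job 2: p=8, C=16
  Job 3: p=11, C=27
Total completion time = 8 + 16 + 27 = 51

51


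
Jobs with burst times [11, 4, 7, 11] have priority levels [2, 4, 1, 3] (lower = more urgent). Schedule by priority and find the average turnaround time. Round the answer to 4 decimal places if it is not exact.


Sort by priority (ascending = highest first):
Order: [(1, 7), (2, 11), (3, 11), (4, 4)]
Completion times:
  Priority 1, burst=7, C=7
  Priority 2, burst=11, C=18
  Priority 3, burst=11, C=29
  Priority 4, burst=4, C=33
Average turnaround = 87/4 = 21.75

21.75


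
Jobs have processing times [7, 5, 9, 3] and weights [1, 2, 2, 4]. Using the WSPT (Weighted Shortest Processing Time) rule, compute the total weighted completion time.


Compute p/w ratios and sort ascending (WSPT): [(3, 4), (5, 2), (9, 2), (7, 1)]
Compute weighted completion times:
  Job (p=3,w=4): C=3, w*C=4*3=12
  Job (p=5,w=2): C=8, w*C=2*8=16
  Job (p=9,w=2): C=17, w*C=2*17=34
  Job (p=7,w=1): C=24, w*C=1*24=24
Total weighted completion time = 86

86


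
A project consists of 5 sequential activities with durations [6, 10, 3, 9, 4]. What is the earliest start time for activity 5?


Activity 5 starts after activities 1 through 4 complete.
Predecessor durations: [6, 10, 3, 9]
ES = 6 + 10 + 3 + 9 = 28

28


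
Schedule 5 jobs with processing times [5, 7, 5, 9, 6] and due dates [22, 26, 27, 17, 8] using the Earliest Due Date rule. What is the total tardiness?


Sort by due date (EDD order): [(6, 8), (9, 17), (5, 22), (7, 26), (5, 27)]
Compute completion times and tardiness:
  Job 1: p=6, d=8, C=6, tardiness=max(0,6-8)=0
  Job 2: p=9, d=17, C=15, tardiness=max(0,15-17)=0
  Job 3: p=5, d=22, C=20, tardiness=max(0,20-22)=0
  Job 4: p=7, d=26, C=27, tardiness=max(0,27-26)=1
  Job 5: p=5, d=27, C=32, tardiness=max(0,32-27)=5
Total tardiness = 6

6


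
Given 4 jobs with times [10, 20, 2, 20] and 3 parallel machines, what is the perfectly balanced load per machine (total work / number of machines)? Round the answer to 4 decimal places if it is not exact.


Total processing time = 10 + 20 + 2 + 20 = 52
Number of machines = 3
Ideal balanced load = 52 / 3 = 17.3333

17.3333


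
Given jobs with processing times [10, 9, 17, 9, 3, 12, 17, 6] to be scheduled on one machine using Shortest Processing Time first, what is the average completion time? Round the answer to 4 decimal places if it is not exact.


Sort jobs by processing time (SPT order): [3, 6, 9, 9, 10, 12, 17, 17]
Compute completion times sequentially:
  Job 1: processing = 3, completes at 3
  Job 2: processing = 6, completes at 9
  Job 3: processing = 9, completes at 18
  Job 4: processing = 9, completes at 27
  Job 5: processing = 10, completes at 37
  Job 6: processing = 12, completes at 49
  Job 7: processing = 17, completes at 66
  Job 8: processing = 17, completes at 83
Sum of completion times = 292
Average completion time = 292/8 = 36.5

36.5


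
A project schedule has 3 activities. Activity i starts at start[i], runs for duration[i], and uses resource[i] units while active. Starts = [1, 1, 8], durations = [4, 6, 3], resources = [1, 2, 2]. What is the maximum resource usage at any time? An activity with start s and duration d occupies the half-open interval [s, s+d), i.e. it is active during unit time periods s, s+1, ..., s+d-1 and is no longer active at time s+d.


Each activity i is active on [start_i, start_i + duration_i).
Compute total resource usage per time slot:
  t=0: active resources = [], total = 0
  t=1: active resources = [1, 2], total = 3
  t=2: active resources = [1, 2], total = 3
  t=3: active resources = [1, 2], total = 3
  t=4: active resources = [1, 2], total = 3
  t=5: active resources = [2], total = 2
  t=6: active resources = [2], total = 2
  t=7: active resources = [], total = 0
  t=8: active resources = [2], total = 2
  t=9: active resources = [2], total = 2
  t=10: active resources = [2], total = 2
Peak resource demand = 3

3


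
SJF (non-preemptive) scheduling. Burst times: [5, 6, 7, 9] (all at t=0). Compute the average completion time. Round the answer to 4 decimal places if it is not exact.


SJF order (ascending): [5, 6, 7, 9]
Completion times:
  Job 1: burst=5, C=5
  Job 2: burst=6, C=11
  Job 3: burst=7, C=18
  Job 4: burst=9, C=27
Average completion = 61/4 = 15.25

15.25


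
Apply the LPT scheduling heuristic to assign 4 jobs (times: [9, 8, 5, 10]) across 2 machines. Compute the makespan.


Sort jobs in decreasing order (LPT): [10, 9, 8, 5]
Assign each job to the least loaded machine:
  Machine 1: jobs [10, 5], load = 15
  Machine 2: jobs [9, 8], load = 17
Makespan = max load = 17

17


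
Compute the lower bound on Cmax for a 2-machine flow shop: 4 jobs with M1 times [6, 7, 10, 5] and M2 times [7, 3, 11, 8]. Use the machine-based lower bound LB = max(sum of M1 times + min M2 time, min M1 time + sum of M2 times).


LB1 = sum(M1 times) + min(M2 times) = 28 + 3 = 31
LB2 = min(M1 times) + sum(M2 times) = 5 + 29 = 34
Lower bound = max(LB1, LB2) = max(31, 34) = 34

34


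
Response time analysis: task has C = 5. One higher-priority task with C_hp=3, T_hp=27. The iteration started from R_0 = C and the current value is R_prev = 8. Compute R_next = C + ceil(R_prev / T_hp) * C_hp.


R_next = C + ceil(R_prev / T_hp) * C_hp
ceil(8 / 27) = ceil(0.2963) = 1
Interference = 1 * 3 = 3
R_next = 5 + 3 = 8
R_next = R_prev, so the iteration has converged (response time = 8).

8


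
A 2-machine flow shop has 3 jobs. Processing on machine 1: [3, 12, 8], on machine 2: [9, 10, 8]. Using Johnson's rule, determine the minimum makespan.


Apply Johnson's rule:
  Group 1 (a <= b): [(1, 3, 9), (3, 8, 8)]
  Group 2 (a > b): [(2, 12, 10)]
Optimal job order: [1, 3, 2]
Schedule:
  Job 1: M1 done at 3, M2 done at 12
  Job 3: M1 done at 11, M2 done at 20
  Job 2: M1 done at 23, M2 done at 33
Makespan = 33

33


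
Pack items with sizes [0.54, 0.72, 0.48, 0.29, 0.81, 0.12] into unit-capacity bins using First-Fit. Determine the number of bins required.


Place items sequentially using First-Fit:
  Item 0.54 -> new Bin 1
  Item 0.72 -> new Bin 2
  Item 0.48 -> new Bin 3
  Item 0.29 -> Bin 1 (now 0.83)
  Item 0.81 -> new Bin 4
  Item 0.12 -> Bin 1 (now 0.95)
Total bins used = 4

4


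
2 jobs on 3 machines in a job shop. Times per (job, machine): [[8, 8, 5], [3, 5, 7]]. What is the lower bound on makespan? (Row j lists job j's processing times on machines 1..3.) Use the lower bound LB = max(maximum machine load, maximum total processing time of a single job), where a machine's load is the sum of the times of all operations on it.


Machine loads:
  Machine 1: 8 + 3 = 11
  Machine 2: 8 + 5 = 13
  Machine 3: 5 + 7 = 12
Max machine load = 13
Job totals:
  Job 1: 21
  Job 2: 15
Max job total = 21
Lower bound = max(13, 21) = 21

21


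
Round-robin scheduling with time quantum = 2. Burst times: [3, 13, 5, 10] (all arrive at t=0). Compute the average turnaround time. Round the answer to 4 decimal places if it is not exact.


Time quantum = 2
Execution trace:
  J1 runs 2 units, time = 2
  J2 runs 2 units, time = 4
  J3 runs 2 units, time = 6
  J4 runs 2 units, time = 8
  J1 runs 1 units, time = 9
  J2 runs 2 units, time = 11
  J3 runs 2 units, time = 13
  J4 runs 2 units, time = 15
  J2 runs 2 units, time = 17
  J3 runs 1 units, time = 18
  J4 runs 2 units, time = 20
  J2 runs 2 units, time = 22
  J4 runs 2 units, time = 24
  J2 runs 2 units, time = 26
  J4 runs 2 units, time = 28
  J2 runs 2 units, time = 30
  J2 runs 1 units, time = 31
Finish times: [9, 31, 18, 28]
Average turnaround = 86/4 = 21.5

21.5


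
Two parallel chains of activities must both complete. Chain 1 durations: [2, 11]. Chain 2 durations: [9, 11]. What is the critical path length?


Path A total = 2 + 11 = 13
Path B total = 9 + 11 = 20
Critical path = longest path = max(13, 20) = 20

20


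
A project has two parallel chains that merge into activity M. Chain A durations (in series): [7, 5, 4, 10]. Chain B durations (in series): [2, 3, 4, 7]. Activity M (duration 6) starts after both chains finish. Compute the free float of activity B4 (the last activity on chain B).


ES(B4) = sum of predecessors on chain B = 9
EF(B4) = ES + duration = 9 + 7 = 16
Successor of B4 is M. ES(M) = max(sum(A), sum(B)) = max(26, 16) = 26
Free float = ES(successor) - EF(current) = 26 - 16 = 10

10


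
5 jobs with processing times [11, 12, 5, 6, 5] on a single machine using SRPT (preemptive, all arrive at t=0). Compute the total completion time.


Since all jobs arrive at t=0, SRPT equals SPT ordering.
SPT order: [5, 5, 6, 11, 12]
Completion times:
  Job 1: p=5, C=5
  Job 2: p=5, C=10
  Job 3: p=6, C=16
  Job 4: p=11, C=27
  Job 5: p=12, C=39
Total completion time = 5 + 10 + 16 + 27 + 39 = 97

97


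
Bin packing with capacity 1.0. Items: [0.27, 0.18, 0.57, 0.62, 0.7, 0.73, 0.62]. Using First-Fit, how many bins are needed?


Place items sequentially using First-Fit:
  Item 0.27 -> new Bin 1
  Item 0.18 -> Bin 1 (now 0.45)
  Item 0.57 -> new Bin 2
  Item 0.62 -> new Bin 3
  Item 0.7 -> new Bin 4
  Item 0.73 -> new Bin 5
  Item 0.62 -> new Bin 6
Total bins used = 6

6


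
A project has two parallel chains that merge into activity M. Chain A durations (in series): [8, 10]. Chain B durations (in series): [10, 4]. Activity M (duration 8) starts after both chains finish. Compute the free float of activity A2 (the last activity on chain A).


ES(A2) = sum of predecessors on chain A = 8
EF(A2) = ES + duration = 8 + 10 = 18
Successor of A2 is M. ES(M) = max(sum(A), sum(B)) = max(18, 14) = 18
Free float = ES(successor) - EF(current) = 18 - 18 = 0

0


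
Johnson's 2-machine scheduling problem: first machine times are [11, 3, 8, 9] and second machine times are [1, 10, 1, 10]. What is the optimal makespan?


Apply Johnson's rule:
  Group 1 (a <= b): [(2, 3, 10), (4, 9, 10)]
  Group 2 (a > b): [(1, 11, 1), (3, 8, 1)]
Optimal job order: [2, 4, 1, 3]
Schedule:
  Job 2: M1 done at 3, M2 done at 13
  Job 4: M1 done at 12, M2 done at 23
  Job 1: M1 done at 23, M2 done at 24
  Job 3: M1 done at 31, M2 done at 32
Makespan = 32

32


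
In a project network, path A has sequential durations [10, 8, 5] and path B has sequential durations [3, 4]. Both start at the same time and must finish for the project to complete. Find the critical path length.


Path A total = 10 + 8 + 5 = 23
Path B total = 3 + 4 = 7
Critical path = longest path = max(23, 7) = 23

23


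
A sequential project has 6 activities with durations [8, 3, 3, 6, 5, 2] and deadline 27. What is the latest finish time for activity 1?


LF(activity 1) = deadline - sum of successor durations
Successors: activities 2 through 6 with durations [3, 3, 6, 5, 2]
Sum of successor durations = 19
LF = 27 - 19 = 8

8


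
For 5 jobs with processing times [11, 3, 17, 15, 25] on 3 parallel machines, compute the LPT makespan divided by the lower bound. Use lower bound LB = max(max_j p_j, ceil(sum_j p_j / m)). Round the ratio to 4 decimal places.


LPT order: [25, 17, 15, 11, 3]
Machine loads after assignment: [25, 20, 26]
LPT makespan = 26
Lower bound = max(max_job, ceil(total/3)) = max(25, 24) = 25
Ratio = 26 / 25 = 1.04

1.04


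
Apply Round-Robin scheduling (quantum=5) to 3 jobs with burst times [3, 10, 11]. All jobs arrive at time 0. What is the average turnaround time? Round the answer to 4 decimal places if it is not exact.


Time quantum = 5
Execution trace:
  J1 runs 3 units, time = 3
  J2 runs 5 units, time = 8
  J3 runs 5 units, time = 13
  J2 runs 5 units, time = 18
  J3 runs 5 units, time = 23
  J3 runs 1 units, time = 24
Finish times: [3, 18, 24]
Average turnaround = 45/3 = 15.0

15.0


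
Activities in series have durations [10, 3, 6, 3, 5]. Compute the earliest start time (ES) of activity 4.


Activity 4 starts after activities 1 through 3 complete.
Predecessor durations: [10, 3, 6]
ES = 10 + 3 + 6 = 19

19


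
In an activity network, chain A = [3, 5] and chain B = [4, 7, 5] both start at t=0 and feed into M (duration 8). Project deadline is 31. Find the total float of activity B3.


Forward pass: ES(B3) = sum of predecessors on chain B = 11
EF = ES + duration = 11 + 5 = 16
Backward pass: LF(M) = deadline = 31; LS(M) = 31 - 8 = 23
LF(B3) = LS(M) - sum(successors on chain B) = 23 - 0 = 23
LS = LF - duration = 23 - 5 = 18
Total float = LS - ES = 18 - 11 = 7

7


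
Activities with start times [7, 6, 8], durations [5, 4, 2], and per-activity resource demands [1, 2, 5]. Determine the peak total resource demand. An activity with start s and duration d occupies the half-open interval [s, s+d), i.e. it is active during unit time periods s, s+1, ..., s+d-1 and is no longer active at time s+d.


Each activity i is active on [start_i, start_i + duration_i).
Compute total resource usage per time slot:
  t=0: active resources = [], total = 0
  t=1: active resources = [], total = 0
  t=2: active resources = [], total = 0
  t=3: active resources = [], total = 0
  t=4: active resources = [], total = 0
  t=5: active resources = [], total = 0
  t=6: active resources = [2], total = 2
  t=7: active resources = [1, 2], total = 3
  t=8: active resources = [1, 2, 5], total = 8
  t=9: active resources = [1, 2, 5], total = 8
  t=10: active resources = [1], total = 1
  t=11: active resources = [1], total = 1
Peak resource demand = 8

8
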